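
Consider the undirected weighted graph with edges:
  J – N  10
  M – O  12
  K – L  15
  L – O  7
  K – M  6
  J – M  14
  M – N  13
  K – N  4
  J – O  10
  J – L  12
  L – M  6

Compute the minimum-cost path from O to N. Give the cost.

Checking several routes:
O -> L -> K -> N: 7 + 15 + 4 = 26
O -> M -> K -> N: 12 + 6 + 4 = 22
O -> J -> N: 10 + 10 = 20
O -> L -> M -> N: 7 + 6 + 13 = 26
O -> M -> N: 12 + 13 = 25
O -> L -> M -> K -> N: 7 + 6 + 6 + 4 = 23
The minimum is 20.

20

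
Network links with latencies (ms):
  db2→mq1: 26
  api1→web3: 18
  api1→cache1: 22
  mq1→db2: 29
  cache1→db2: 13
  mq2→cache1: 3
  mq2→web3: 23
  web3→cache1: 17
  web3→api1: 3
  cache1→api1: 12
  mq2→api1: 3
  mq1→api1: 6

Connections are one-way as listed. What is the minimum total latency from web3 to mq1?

56

Routes from web3 to mq1:
web3→cache1→db2→mq1: 17 + 13 + 26 = 56
web3→api1→cache1→db2→mq1: 3 + 22 + 13 + 26 = 64
Best route has total 56 ms.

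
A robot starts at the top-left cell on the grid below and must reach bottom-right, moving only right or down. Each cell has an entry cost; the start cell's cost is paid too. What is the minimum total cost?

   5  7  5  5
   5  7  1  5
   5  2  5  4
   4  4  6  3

29

Path r0c0 -> r1c0 -> r2c0 -> r2c1 -> r2c2 -> r2c3 -> r3c3: 5 + 5 + 5 + 2 + 5 + 4 + 3 = 29.
For comparison, the top-then-right route costs 34.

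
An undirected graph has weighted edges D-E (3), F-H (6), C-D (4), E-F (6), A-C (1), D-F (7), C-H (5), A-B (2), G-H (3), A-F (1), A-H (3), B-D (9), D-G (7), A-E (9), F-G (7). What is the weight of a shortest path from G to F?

7

Comparing a few candidate routes:
G - D - C - A - F: 7 + 4 + 1 + 1 = 13
G - F: 7
G - H - A - F: 3 + 3 + 1 = 7
G - H - F: 3 + 6 = 9
G - H - C - A - F: 3 + 5 + 1 + 1 = 10
The minimum is 7.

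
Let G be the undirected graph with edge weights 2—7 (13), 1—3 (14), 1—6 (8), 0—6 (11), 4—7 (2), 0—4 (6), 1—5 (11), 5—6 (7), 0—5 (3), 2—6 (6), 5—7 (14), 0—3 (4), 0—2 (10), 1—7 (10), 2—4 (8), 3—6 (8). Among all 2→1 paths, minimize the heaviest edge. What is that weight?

Comparing a few candidate routes:
2 → 4 → 0 → 5 → 6 → 1: max(8, 6, 3, 7, 8) = 8
2 → 6 → 3 → 0 → 4 → 7 → 1: max(6, 8, 4, 6, 2, 10) = 10
2 → 6 → 1: max(6, 8) = 8
2 → 6 → 5 → 0 → 4 → 7 → 1: max(6, 7, 3, 6, 2, 10) = 10
2 → 4 → 0 → 3 → 6 → 1: max(8, 6, 4, 8, 8) = 8
Smallest bottleneck: 8.

8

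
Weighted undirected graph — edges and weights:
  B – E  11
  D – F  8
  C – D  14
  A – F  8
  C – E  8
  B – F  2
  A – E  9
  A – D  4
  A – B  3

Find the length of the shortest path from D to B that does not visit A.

10

Paths from D to B avoiding A:
D-F-B: 8 + 2 = 10
D-C-E-B: 14 + 8 + 11 = 33
Best route has total 10.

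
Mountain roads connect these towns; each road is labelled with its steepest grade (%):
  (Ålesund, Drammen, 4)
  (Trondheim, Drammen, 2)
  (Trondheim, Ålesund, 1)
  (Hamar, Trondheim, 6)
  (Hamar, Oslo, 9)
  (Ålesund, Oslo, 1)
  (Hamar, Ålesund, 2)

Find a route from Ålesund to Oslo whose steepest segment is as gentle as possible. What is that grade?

1

A few of the Ålesund→Oslo routes:
Ålesund-Oslo: max(1) = 1
Ålesund-Drammen-Trondheim-Hamar-Oslo: max(4, 2, 6, 9) = 9
Ålesund-Trondheim-Hamar-Oslo: max(1, 6, 9) = 9
Smallest bottleneck: 1%.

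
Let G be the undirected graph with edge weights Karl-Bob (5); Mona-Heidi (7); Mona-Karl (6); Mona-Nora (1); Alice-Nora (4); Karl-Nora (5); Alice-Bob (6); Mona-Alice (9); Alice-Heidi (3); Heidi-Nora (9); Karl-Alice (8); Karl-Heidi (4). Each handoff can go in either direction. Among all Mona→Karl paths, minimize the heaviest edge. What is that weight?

4

A few of the Mona→Karl routes:
Mona - Karl: max(6) = 6
Mona - Nora - Alice - Heidi - Karl: max(1, 4, 3, 4) = 4
Mona - Nora - Karl: max(1, 5) = 5
Mona - Nora - Alice - Bob - Karl: max(1, 4, 6, 5) = 6
Smallest bottleneck: 4.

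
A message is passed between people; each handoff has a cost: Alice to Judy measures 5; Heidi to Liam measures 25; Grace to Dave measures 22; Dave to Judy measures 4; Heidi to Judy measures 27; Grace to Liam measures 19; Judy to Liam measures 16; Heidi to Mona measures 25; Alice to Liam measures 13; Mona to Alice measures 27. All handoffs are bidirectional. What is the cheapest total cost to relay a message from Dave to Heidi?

31

Checking several routes:
Dave → Judy → Alice → Mona → Heidi: 4 + 5 + 27 + 25 = 61
Dave → Judy → Liam → Heidi: 4 + 16 + 25 = 45
Dave → Judy → Heidi: 4 + 27 = 31
Dave → Judy → Alice → Liam → Heidi: 4 + 5 + 13 + 25 = 47
Dave → Grace → Liam → Judy → Heidi: 22 + 19 + 16 + 27 = 84
Dave → Grace → Liam → Heidi: 22 + 19 + 25 = 66
Best route has total 31.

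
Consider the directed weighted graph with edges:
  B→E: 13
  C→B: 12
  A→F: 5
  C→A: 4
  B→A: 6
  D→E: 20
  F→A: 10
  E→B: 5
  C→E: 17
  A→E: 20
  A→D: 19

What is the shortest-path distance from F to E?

30

Routes from F to E:
F→A→D→E: 10 + 19 + 20 = 49
F→A→E: 10 + 20 = 30
The minimum is 30.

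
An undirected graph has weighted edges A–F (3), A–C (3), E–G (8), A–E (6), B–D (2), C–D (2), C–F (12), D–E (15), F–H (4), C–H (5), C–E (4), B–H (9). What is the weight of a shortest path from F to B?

A few of the F→B routes:
F -> A -> C -> D -> B: 3 + 3 + 2 + 2 = 10
F -> H -> B: 4 + 9 = 13
F -> H -> C -> D -> B: 4 + 5 + 2 + 2 = 13
Shortest: 10.

10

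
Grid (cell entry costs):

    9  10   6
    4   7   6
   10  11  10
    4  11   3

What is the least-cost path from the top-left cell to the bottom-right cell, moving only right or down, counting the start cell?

39

Take r0c0→r1c0→r1c1→r1c2→r2c2→r3c2 for a total of 9 + 4 + 7 + 6 + 10 + 3 = 39.
For comparison, the top-then-right route costs 44.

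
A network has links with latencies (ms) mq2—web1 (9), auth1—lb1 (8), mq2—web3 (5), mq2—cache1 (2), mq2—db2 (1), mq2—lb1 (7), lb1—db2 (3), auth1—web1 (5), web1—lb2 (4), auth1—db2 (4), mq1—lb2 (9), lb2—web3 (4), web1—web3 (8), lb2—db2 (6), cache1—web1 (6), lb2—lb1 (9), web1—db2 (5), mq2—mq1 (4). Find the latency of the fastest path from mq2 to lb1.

A few of the mq2→lb1 routes:
mq2-cache1-web1-db2-lb1: 2 + 6 + 5 + 3 = 16
mq2-db2-auth1-lb1: 1 + 4 + 8 = 13
mq2-lb1: 7
mq2-db2-lb1: 1 + 3 = 4
Best route has total 4 ms.

4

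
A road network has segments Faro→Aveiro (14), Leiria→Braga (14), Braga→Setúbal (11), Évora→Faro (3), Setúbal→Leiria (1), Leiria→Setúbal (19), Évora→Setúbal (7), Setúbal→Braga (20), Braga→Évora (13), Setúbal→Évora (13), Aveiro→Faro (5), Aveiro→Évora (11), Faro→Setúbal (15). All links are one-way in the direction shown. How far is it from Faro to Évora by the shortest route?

25

Routes from Faro to Évora:
Faro-Setúbal-Évora: 15 + 13 = 28
Faro-Aveiro-Évora: 14 + 11 = 25
Faro-Setúbal-Braga-Évora: 15 + 20 + 13 = 48
Faro-Setúbal-Leiria-Braga-Évora: 15 + 1 + 14 + 13 = 43
The minimum is 25.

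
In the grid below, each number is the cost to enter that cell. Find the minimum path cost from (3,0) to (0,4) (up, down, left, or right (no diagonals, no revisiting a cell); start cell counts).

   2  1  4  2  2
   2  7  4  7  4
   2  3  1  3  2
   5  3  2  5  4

One optimal route is [3,0] → [2,0] → [1,0] → [0,0] → [0,1] → [0,2] → [0,3] → [0,4].
Its cost is 5 + 2 + 2 + 2 + 1 + 4 + 2 + 2 = 20.

20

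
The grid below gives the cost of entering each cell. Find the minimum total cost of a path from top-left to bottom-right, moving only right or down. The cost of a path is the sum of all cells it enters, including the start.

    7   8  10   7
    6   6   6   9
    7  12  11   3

One optimal route is (0,0) → (1,0) → (1,1) → (1,2) → (1,3) → (2,3).
Its cost is 7 + 6 + 6 + 6 + 9 + 3 = 37.

37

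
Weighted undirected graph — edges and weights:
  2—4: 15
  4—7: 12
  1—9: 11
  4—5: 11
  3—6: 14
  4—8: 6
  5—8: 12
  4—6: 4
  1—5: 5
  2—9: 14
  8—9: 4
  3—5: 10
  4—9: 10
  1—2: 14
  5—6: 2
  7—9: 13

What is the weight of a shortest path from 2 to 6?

Comparing a few candidate routes:
2 → 9 → 4 → 6: 14 + 10 + 4 = 28
2 → 4 → 6: 15 + 4 = 19
2 → 9 → 8 → 4 → 6: 14 + 4 + 6 + 4 = 28
2 → 1 → 5 → 6: 14 + 5 + 2 = 21
The minimum is 19.

19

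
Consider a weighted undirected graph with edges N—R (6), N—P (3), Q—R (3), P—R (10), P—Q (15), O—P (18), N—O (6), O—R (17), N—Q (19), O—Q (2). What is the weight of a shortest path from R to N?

6

Comparing a few candidate routes:
R-Q-N: 3 + 19 = 22
R-P-N: 10 + 3 = 13
R-N: 6
R-Q-O-N: 3 + 2 + 6 = 11
R-Q-P-N: 3 + 15 + 3 = 21
R-O-N: 17 + 6 = 23
Best route has total 6.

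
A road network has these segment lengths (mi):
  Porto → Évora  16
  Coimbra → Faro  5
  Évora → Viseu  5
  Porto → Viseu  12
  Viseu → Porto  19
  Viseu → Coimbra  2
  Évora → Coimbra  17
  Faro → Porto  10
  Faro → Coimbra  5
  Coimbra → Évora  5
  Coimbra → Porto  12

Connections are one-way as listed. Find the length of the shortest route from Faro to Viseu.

A few of the Faro→Viseu routes:
Faro-Porto-Viseu: 10 + 12 = 22
Faro-Coimbra-Évora-Viseu: 5 + 5 + 5 = 15
Faro-Coimbra-Porto-Viseu: 5 + 12 + 12 = 29
The minimum is 15 mi.

15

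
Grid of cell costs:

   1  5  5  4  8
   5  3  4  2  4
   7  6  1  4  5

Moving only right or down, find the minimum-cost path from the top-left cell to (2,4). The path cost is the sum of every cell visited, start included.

23

Cheapest: [0,0]→[0,1]→[1,1]→[1,2]→[2,2]→[2,3]→[2,4]
  1 + 5 + 3 + 4 + 1 + 4 + 5 = 23
(Top row then right column would cost 32.)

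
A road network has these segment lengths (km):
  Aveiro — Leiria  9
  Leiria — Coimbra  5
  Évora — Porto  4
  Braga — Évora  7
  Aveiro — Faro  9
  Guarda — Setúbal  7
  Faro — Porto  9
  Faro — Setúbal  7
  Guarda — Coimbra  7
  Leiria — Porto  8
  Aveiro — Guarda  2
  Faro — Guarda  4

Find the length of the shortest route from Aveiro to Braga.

Comparing a few candidate routes:
Aveiro -> Faro -> Porto -> Évora -> Braga: 9 + 9 + 4 + 7 = 29
Aveiro -> Guarda -> Coimbra -> Leiria -> Porto -> Évora -> Braga: 2 + 7 + 5 + 8 + 4 + 7 = 33
Aveiro -> Leiria -> Porto -> Évora -> Braga: 9 + 8 + 4 + 7 = 28
Aveiro -> Guarda -> Faro -> Porto -> Évora -> Braga: 2 + 4 + 9 + 4 + 7 = 26
The minimum is 26 km.

26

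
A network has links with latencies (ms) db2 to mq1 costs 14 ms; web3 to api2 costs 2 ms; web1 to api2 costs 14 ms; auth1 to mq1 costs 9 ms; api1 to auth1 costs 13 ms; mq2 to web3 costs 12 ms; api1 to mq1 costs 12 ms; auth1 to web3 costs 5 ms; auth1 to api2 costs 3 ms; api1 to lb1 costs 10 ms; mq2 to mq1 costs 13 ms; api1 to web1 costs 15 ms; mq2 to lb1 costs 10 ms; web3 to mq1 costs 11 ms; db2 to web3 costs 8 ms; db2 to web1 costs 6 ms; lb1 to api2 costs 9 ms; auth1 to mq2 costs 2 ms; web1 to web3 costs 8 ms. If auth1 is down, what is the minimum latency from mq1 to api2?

13

A few of the mq1→api2 routes:
mq1 → db2 → web1 → web3 → api2: 14 + 6 + 8 + 2 = 30
mq1 → mq2 → lb1 → api2: 13 + 10 + 9 = 32
mq1 → api1 → lb1 → api2: 12 + 10 + 9 = 31
mq1 → mq2 → web3 → api2: 13 + 12 + 2 = 27
mq1 → web3 → api2: 11 + 2 = 13
mq1 → db2 → web3 → api2: 14 + 8 + 2 = 24
Shortest: 13 ms.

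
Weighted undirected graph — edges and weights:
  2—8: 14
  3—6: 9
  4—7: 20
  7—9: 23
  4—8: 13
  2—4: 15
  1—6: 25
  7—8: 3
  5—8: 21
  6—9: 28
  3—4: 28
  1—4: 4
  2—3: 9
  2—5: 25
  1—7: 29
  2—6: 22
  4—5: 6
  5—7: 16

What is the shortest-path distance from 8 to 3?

Checking several routes:
8 - 2 - 3: 14 + 9 = 23
8 - 4 - 3: 13 + 28 = 41
8 - 4 - 2 - 3: 13 + 15 + 9 = 37
Shortest: 23.

23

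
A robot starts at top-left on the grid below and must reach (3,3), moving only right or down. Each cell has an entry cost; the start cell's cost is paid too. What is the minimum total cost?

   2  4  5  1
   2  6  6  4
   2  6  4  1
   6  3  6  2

19

One optimal route is r0c0→r0c1→r0c2→r0c3→r1c3→r2c3→r3c3.
Its cost is 2 + 4 + 5 + 1 + 4 + 1 + 2 = 19.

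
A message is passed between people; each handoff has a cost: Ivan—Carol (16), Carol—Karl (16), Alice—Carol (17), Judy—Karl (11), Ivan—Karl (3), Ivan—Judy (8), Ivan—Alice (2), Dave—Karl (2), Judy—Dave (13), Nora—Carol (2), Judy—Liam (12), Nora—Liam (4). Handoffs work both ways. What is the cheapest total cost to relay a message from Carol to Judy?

Comparing a few candidate routes:
Carol - Ivan - Judy: 16 + 8 = 24
Carol - Karl - Ivan - Judy: 16 + 3 + 8 = 27
Carol - Nora - Liam - Judy: 2 + 4 + 12 = 18
Carol - Karl - Judy: 16 + 11 = 27
Best route has total 18.

18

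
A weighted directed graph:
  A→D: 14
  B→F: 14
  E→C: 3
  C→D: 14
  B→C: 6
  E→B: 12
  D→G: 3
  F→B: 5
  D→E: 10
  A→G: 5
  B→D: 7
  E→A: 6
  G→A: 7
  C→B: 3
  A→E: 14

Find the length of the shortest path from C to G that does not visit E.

Candidate routes:
C→D→G: 14 + 3 = 17
C→B→D→G: 3 + 7 + 3 = 13
Shortest: 13.

13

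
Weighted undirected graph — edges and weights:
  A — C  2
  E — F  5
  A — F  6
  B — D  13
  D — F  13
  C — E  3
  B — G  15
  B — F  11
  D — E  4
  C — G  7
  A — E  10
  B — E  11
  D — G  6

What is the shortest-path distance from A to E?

5

A few of the A→E routes:
A - C - G - D - E: 2 + 7 + 6 + 4 = 19
A - C - E: 2 + 3 = 5
A - F - D - E: 6 + 13 + 4 = 23
A - F - E: 6 + 5 = 11
A - E: 10
The minimum is 5.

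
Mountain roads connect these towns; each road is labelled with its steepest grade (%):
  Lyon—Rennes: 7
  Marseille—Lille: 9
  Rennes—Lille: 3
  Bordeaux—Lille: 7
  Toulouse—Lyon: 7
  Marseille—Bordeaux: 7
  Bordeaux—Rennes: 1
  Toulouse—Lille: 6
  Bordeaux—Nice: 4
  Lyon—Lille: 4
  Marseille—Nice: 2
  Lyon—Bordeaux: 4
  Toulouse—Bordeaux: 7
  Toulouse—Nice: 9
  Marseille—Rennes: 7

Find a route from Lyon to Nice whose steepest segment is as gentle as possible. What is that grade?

4

Some routes from Lyon to Nice:
Lyon→Bordeaux→Marseille→Nice: max(4, 7, 2) = 7
Lyon→Bordeaux→Toulouse→Lille→Rennes→Marseille→Nice: max(4, 7, 6, 3, 7, 2) = 7
Lyon→Bordeaux→Lille→Rennes→Marseille→Nice: max(4, 7, 3, 7, 2) = 7
Lyon→Bordeaux→Nice: max(4, 4) = 4
Lyon→Lille→Rennes→Bordeaux→Nice: max(4, 3, 1, 4) = 4
Best route has worst link 4%.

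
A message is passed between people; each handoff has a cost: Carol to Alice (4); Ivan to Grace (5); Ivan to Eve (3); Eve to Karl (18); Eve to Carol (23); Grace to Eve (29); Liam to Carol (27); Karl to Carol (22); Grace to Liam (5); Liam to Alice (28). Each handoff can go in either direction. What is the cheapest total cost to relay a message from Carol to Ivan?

26

A few of the Carol→Ivan routes:
Carol -> Alice -> Liam -> Grace -> Ivan: 4 + 28 + 5 + 5 = 42
Carol -> Eve -> Ivan: 23 + 3 = 26
Carol -> Karl -> Eve -> Ivan: 22 + 18 + 3 = 43
Carol -> Liam -> Grace -> Ivan: 27 + 5 + 5 = 37
Shortest: 26.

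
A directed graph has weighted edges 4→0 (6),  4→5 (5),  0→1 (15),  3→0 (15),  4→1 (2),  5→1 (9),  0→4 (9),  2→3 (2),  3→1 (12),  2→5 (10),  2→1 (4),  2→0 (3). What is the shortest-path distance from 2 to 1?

A few of the 2→1 routes:
2 - 1: 4
2 - 0 - 4 - 5 - 1: 3 + 9 + 5 + 9 = 26
2 - 5 - 1: 10 + 9 = 19
2 - 3 - 1: 2 + 12 = 14
2 - 0 - 4 - 1: 3 + 9 + 2 = 14
2 - 0 - 1: 3 + 15 = 18
Shortest: 4.

4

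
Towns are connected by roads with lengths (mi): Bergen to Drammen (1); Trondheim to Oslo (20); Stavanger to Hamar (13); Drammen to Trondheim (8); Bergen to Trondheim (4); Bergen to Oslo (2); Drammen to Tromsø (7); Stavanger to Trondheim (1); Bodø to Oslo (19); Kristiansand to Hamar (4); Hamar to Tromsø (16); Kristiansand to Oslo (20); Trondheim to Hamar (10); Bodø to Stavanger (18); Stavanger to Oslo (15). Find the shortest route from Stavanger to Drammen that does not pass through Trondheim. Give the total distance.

18

Some routes from Stavanger to Drammen avoiding Trondheim:
Stavanger→Bodø→Oslo→Bergen→Drammen: 18 + 19 + 2 + 1 = 40
Stavanger→Oslo→Kristiansand→Hamar→Tromsø→Drammen: 15 + 20 + 4 + 16 + 7 = 62
Stavanger→Hamar→Kristiansand→Oslo→Bergen→Drammen: 13 + 4 + 20 + 2 + 1 = 40
Stavanger→Oslo→Bergen→Drammen: 15 + 2 + 1 = 18
Stavanger→Hamar→Tromsø→Drammen: 13 + 16 + 7 = 36
Shortest: 18 mi.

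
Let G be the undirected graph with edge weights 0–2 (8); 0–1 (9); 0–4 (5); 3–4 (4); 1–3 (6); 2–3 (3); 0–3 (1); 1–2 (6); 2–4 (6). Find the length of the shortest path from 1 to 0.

Comparing a few candidate routes:
1-3-4-0: 6 + 4 + 5 = 15
1-3-0: 6 + 1 = 7
1-3-2-0: 6 + 3 + 8 = 17
1-2-0: 6 + 8 = 14
1-0: 9
1-2-3-0: 6 + 3 + 1 = 10
Best route has total 7.

7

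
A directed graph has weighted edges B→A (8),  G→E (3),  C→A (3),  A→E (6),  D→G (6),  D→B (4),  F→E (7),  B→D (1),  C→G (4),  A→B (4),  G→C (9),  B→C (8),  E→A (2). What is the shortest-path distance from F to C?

Paths from F to C:
F→E→A→B→D→G→C: 7 + 2 + 4 + 1 + 6 + 9 = 29
F→E→A→B→C: 7 + 2 + 4 + 8 = 21
Shortest: 21.

21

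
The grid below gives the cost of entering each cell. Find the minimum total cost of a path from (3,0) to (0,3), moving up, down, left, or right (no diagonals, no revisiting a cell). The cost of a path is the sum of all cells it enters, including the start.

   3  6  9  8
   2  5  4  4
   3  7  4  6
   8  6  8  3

Best path: r3c0 r2c0 r1c0 r1c1 r1c2 r1c3 r0c3
Cost: 8 + 3 + 2 + 5 + 4 + 4 + 8 = 34

34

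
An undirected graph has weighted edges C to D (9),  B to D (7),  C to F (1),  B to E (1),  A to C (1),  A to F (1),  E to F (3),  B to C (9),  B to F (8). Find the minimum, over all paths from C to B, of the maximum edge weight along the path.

Comparing a few candidate routes:
C→F→E→B: max(1, 3, 1) = 3
C→A→F→B: max(1, 1, 8) = 8
C→A→F→E→B: max(1, 1, 3, 1) = 3
C→F→B: max(1, 8) = 8
Smallest bottleneck: 3.

3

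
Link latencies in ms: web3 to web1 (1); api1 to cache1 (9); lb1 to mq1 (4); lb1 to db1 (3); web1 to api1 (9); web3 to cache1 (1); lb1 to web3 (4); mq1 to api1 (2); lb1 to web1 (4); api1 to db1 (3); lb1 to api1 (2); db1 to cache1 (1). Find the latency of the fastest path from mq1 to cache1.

A few of the mq1→cache1 routes:
mq1 → api1 → lb1 → db1 → cache1: 2 + 2 + 3 + 1 = 8
mq1 → api1 → db1 → cache1: 2 + 3 + 1 = 6
mq1 → lb1 → db1 → cache1: 4 + 3 + 1 = 8
The minimum is 6 ms.

6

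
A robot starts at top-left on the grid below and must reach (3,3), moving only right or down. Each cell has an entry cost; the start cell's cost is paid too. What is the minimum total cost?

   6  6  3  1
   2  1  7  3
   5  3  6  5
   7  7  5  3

26

One optimal route is (0,0) -> (1,0) -> (1,1) -> (2,1) -> (2,2) -> (2,3) -> (3,3).
Its cost is 6 + 2 + 1 + 3 + 6 + 5 + 3 = 26.
For comparison, the top-then-right route costs 27.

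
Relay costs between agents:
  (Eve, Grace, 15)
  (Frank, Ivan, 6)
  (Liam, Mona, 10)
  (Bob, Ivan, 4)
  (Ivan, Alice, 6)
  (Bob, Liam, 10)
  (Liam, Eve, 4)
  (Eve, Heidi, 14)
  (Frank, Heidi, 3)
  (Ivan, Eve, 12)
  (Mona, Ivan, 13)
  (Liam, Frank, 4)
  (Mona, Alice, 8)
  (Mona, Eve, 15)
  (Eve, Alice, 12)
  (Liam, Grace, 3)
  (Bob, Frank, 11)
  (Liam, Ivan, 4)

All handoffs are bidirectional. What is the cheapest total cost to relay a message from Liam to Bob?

8

Some routes from Liam to Bob:
Liam-Frank-Bob: 4 + 11 = 15
Liam-Frank-Ivan-Bob: 4 + 6 + 4 = 14
Liam-Bob: 10
Liam-Ivan-Bob: 4 + 4 = 8
The minimum is 8.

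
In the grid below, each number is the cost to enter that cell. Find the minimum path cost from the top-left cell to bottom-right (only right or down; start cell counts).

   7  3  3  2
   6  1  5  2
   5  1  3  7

Path (0,0) -> (0,1) -> (1,1) -> (2,1) -> (2,2) -> (2,3): 7 + 3 + 1 + 1 + 3 + 7 = 22.

22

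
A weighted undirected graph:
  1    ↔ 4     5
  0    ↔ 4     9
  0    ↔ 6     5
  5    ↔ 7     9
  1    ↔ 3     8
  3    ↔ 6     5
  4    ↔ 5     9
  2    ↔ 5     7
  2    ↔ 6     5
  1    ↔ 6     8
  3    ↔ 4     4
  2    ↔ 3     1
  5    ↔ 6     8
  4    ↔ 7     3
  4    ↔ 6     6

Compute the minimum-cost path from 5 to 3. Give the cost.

8

A few of the 5→3 routes:
5 → 4 → 3: 9 + 4 = 13
5 → 6 → 3: 8 + 5 = 13
5 → 2 → 3: 7 + 1 = 8
Best route has total 8.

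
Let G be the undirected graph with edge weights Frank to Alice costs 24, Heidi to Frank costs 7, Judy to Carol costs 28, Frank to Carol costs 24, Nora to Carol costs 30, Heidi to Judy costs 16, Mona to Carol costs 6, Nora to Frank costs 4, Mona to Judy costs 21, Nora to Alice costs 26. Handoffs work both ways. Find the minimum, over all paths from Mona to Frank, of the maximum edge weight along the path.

Some routes from Mona to Frank:
Mona → Carol → Frank: max(6, 24) = 24
Mona → Carol → Judy → Heidi → Frank: max(6, 28, 16, 7) = 28
Mona → Judy → Heidi → Frank: max(21, 16, 7) = 21
Mona → Judy → Carol → Frank: max(21, 28, 24) = 28
Smallest bottleneck: 21.

21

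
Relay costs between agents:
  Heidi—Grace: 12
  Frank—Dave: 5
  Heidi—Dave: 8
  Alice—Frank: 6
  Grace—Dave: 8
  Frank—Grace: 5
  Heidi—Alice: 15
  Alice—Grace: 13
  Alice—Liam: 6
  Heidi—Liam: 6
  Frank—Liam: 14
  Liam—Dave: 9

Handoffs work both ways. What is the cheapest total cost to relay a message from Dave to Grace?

8

Checking several routes:
Dave-Heidi-Grace: 8 + 12 = 20
Dave-Liam-Alice-Frank-Grace: 9 + 6 + 6 + 5 = 26
Dave-Liam-Heidi-Grace: 9 + 6 + 12 = 27
Dave-Grace: 8
Dave-Frank-Grace: 5 + 5 = 10
Dave-Frank-Alice-Grace: 5 + 6 + 13 = 24
The minimum is 8.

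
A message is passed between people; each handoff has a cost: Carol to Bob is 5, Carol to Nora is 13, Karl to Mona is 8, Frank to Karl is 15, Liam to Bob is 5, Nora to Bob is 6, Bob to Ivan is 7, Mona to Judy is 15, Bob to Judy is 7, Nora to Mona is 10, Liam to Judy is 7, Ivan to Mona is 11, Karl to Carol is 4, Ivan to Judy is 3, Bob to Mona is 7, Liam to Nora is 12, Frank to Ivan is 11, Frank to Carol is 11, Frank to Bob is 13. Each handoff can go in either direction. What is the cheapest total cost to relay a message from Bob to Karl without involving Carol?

15

A few of the Bob→Karl routes:
Bob-Ivan-Mona-Karl: 7 + 11 + 8 = 26
Bob-Mona-Karl: 7 + 8 = 15
Bob-Frank-Karl: 13 + 15 = 28
Bob-Nora-Mona-Karl: 6 + 10 + 8 = 24
Shortest: 15.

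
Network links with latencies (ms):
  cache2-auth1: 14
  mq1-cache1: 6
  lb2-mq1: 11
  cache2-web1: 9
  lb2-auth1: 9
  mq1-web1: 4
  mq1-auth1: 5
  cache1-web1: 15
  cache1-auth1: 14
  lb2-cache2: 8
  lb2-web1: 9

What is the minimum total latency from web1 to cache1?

10

Comparing a few candidate routes:
web1-mq1-cache1: 4 + 6 = 10
web1-cache1: 15
web1-lb2-mq1-cache1: 9 + 11 + 6 = 26
web1-mq1-auth1-cache1: 4 + 5 + 14 = 23
Shortest: 10 ms.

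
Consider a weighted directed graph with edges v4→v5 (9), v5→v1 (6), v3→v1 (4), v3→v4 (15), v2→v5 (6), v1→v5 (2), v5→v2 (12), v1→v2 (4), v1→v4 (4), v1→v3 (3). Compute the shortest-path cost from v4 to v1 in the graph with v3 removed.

Candidate routes:
v4 → v5 → v1: 9 + 6 = 15
The minimum is 15.

15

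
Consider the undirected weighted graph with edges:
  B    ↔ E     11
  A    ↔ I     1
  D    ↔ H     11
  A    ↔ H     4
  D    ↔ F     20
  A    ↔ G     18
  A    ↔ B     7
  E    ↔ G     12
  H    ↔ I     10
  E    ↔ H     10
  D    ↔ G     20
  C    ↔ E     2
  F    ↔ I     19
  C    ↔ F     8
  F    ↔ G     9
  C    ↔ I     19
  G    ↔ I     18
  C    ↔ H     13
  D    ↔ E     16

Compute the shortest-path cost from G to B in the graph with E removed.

25

A few of the G→B routes:
G-F-I-A-B: 9 + 19 + 1 + 7 = 36
G-F-C-H-A-B: 9 + 8 + 13 + 4 + 7 = 41
G-A-B: 18 + 7 = 25
G-I-H-A-B: 18 + 10 + 4 + 7 = 39
G-I-A-B: 18 + 1 + 7 = 26
Best route has total 25.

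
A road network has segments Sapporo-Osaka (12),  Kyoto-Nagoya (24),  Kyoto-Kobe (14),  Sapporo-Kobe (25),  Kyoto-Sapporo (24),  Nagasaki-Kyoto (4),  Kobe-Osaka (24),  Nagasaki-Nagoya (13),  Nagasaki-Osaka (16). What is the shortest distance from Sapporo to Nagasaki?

Some routes from Sapporo to Nagasaki:
Sapporo -> Kobe -> Osaka -> Nagasaki: 25 + 24 + 16 = 65
Sapporo -> Kyoto -> Nagoya -> Nagasaki: 24 + 24 + 13 = 61
Sapporo -> Osaka -> Kobe -> Kyoto -> Nagasaki: 12 + 24 + 14 + 4 = 54
Sapporo -> Kyoto -> Nagasaki: 24 + 4 = 28
Sapporo -> Kobe -> Kyoto -> Nagasaki: 25 + 14 + 4 = 43
Sapporo -> Osaka -> Nagasaki: 12 + 16 = 28
Best route has total 28 mi.

28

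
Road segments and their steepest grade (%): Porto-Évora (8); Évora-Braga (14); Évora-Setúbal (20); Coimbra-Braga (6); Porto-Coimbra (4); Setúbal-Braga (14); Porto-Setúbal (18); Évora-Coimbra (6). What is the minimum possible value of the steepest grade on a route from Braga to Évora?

Checking several routes:
Braga→Évora: max(14) = 14
Braga→Setúbal→Porto→Coimbra→Évora: max(14, 18, 4, 6) = 18
Braga→Coimbra→Évora: max(6, 6) = 6
Braga→Setúbal→Porto→Évora: max(14, 18, 8) = 18
Braga→Coimbra→Porto→Évora: max(6, 4, 8) = 8
Braga→Setúbal→Évora: max(14, 20) = 20
Smallest bottleneck: 6%.

6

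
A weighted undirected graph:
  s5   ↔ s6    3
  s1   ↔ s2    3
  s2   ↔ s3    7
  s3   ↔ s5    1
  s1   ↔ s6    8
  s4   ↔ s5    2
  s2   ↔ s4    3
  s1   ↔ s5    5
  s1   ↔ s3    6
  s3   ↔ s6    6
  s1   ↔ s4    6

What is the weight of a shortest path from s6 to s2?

Comparing a few candidate routes:
s6→s1→s2: 8 + 3 = 11
s6→s5→s4→s2: 3 + 2 + 3 = 8
s6→s5→s3→s2: 3 + 1 + 7 = 11
Best route has total 8.

8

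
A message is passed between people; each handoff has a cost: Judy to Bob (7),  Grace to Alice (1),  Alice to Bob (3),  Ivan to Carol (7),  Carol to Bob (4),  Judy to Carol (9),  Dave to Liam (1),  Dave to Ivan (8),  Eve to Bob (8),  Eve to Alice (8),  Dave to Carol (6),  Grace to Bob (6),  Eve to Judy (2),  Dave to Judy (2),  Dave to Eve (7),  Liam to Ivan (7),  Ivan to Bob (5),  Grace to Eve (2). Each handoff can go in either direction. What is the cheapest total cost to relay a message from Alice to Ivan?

A few of the Alice→Ivan routes:
Alice -> Grace -> Bob -> Ivan: 1 + 6 + 5 = 12
Alice -> Bob -> Ivan: 3 + 5 = 8
Alice -> Grace -> Eve -> Judy -> Dave -> Ivan: 1 + 2 + 2 + 2 + 8 = 15
Alice -> Bob -> Carol -> Ivan: 3 + 4 + 7 = 14
Shortest: 8.

8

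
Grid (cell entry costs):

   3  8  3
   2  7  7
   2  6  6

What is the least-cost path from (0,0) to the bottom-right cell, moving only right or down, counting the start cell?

19

Path (0,0) -> (1,0) -> (2,0) -> (2,1) -> (2,2): 3 + 2 + 2 + 6 + 6 = 19.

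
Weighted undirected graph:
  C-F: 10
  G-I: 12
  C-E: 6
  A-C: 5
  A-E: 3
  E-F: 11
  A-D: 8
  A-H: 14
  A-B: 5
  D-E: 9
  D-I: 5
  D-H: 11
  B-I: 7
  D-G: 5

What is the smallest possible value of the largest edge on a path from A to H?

A few of the A→H routes:
A → D → H: max(8, 11) = 11
A → C → F → E → D → H: max(5, 10, 11, 9, 11) = 11
A → B → I → G → D → H: max(5, 7, 12, 5, 11) = 12
A → E → D → H: max(3, 9, 11) = 11
A → B → I → D → H: max(5, 7, 5, 11) = 11
A → C → E → D → H: max(5, 6, 9, 11) = 11
Best route has worst link 11.

11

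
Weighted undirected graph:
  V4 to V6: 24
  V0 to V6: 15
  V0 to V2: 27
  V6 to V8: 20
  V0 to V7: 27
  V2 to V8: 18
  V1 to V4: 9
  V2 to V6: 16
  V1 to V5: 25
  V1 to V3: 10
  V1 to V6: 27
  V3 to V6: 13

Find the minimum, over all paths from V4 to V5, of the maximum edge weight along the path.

25

Routes from V4 to V5:
V4 - V6 - V3 - V1 - V5: max(24, 13, 10, 25) = 25
V4 - V6 - V1 - V5: max(24, 27, 25) = 27
V4 - V1 - V5: max(9, 25) = 25
Best route has worst link 25.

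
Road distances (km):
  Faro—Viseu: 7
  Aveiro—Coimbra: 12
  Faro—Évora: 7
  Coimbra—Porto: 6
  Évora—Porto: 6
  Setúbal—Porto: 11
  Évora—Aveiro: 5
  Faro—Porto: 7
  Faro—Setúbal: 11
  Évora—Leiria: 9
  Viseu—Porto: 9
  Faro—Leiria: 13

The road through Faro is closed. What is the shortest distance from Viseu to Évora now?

15

Candidate routes:
Viseu → Porto → Évora: 9 + 6 = 15
Viseu → Porto → Coimbra → Aveiro → Évora: 9 + 6 + 12 + 5 = 32
Best route has total 15 km.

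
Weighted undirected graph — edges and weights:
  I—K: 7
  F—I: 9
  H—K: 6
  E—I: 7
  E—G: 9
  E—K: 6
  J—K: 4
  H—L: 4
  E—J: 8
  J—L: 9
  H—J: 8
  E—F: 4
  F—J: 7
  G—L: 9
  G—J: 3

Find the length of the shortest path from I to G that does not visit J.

Checking several routes:
I → K → E → G: 7 + 6 + 9 = 22
I → K → H → L → G: 7 + 6 + 4 + 9 = 26
I → E → G: 7 + 9 = 16
I → F → E → G: 9 + 4 + 9 = 22
The minimum is 16.

16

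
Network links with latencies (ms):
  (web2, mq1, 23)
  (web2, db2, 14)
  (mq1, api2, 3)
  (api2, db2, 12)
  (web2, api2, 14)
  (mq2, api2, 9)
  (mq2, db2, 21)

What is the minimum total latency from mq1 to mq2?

12

Comparing a few candidate routes:
mq1→api2→mq2: 3 + 9 = 12
mq1→web2→api2→mq2: 23 + 14 + 9 = 46
mq1→api2→db2→mq2: 3 + 12 + 21 = 36
The minimum is 12 ms.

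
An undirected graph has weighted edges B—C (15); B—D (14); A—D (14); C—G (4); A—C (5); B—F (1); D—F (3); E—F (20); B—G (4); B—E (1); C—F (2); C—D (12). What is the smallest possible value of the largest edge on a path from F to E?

1

Some routes from F to E:
F - C - D - B - E: max(2, 12, 14, 1) = 14
F - D - C - G - B - E: max(3, 12, 4, 4, 1) = 12
F - C - G - B - E: max(2, 4, 4, 1) = 4
F - B - E: max(1, 1) = 1
F - D - B - E: max(3, 14, 1) = 14
F - D - A - C - G - B - E: max(3, 14, 5, 4, 4, 1) = 14
Smallest bottleneck: 1.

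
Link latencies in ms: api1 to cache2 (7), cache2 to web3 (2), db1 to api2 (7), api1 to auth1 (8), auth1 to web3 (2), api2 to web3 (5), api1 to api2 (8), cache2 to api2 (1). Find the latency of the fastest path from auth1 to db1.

Comparing a few candidate routes:
auth1 → web3 → api2 → db1: 2 + 5 + 7 = 14
auth1 → web3 → cache2 → api2 → db1: 2 + 2 + 1 + 7 = 12
auth1 → api1 → api2 → db1: 8 + 8 + 7 = 23
auth1 → api1 → cache2 → api2 → db1: 8 + 7 + 1 + 7 = 23
Best route has total 12 ms.

12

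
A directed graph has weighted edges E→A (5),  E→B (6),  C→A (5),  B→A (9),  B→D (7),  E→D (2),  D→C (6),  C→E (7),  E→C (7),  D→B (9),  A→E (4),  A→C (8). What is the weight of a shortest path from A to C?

Routes from A to C:
A → E → C: 4 + 7 = 11
A → E → D → C: 4 + 2 + 6 = 12
A → C: 8
A → E → B → D → C: 4 + 6 + 7 + 6 = 23
Best route has total 8.

8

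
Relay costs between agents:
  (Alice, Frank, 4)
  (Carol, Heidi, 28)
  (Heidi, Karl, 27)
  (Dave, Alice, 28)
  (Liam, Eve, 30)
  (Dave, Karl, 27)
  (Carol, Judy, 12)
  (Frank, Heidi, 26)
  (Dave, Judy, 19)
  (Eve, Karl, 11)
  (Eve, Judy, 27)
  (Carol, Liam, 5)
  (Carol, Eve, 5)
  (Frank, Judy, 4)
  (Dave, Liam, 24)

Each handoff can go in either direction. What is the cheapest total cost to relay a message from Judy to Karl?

Checking several routes:
Judy - Carol - Eve - Karl: 12 + 5 + 11 = 28
Judy - Frank - Heidi - Karl: 4 + 26 + 27 = 57
Judy - Eve - Karl: 27 + 11 = 38
Judy - Carol - Liam - Eve - Karl: 12 + 5 + 30 + 11 = 58
Judy - Dave - Karl: 19 + 27 = 46
The minimum is 28.

28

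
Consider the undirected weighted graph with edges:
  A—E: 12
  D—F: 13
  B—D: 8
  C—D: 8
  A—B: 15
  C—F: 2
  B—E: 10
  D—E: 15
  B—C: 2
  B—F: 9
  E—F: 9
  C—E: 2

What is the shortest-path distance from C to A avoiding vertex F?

A few of the C→A routes:
C -> B -> E -> A: 2 + 10 + 12 = 24
C -> B -> A: 2 + 15 = 17
C -> E -> B -> A: 2 + 10 + 15 = 27
C -> E -> A: 2 + 12 = 14
Shortest: 14.

14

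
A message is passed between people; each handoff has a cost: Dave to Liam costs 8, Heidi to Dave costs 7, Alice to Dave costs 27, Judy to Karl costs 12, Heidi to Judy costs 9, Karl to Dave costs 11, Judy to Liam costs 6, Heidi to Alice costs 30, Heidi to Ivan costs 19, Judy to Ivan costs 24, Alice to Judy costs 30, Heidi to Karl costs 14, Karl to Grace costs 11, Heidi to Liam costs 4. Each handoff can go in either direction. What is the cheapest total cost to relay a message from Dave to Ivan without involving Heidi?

Routes from Dave to Ivan avoiding Heidi:
Dave → Liam → Judy → Ivan: 8 + 6 + 24 = 38
Dave → Alice → Judy → Ivan: 27 + 30 + 24 = 81
Dave → Karl → Judy → Ivan: 11 + 12 + 24 = 47
Shortest: 38.

38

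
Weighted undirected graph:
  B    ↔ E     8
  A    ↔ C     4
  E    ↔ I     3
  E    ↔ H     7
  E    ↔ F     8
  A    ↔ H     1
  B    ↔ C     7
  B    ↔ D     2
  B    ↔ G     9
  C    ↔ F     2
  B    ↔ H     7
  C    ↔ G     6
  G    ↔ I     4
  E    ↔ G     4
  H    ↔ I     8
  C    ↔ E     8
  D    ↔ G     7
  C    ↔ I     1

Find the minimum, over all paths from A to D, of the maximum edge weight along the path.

7

Checking several routes:
A-H-E-I-C-B-D: max(1, 7, 3, 1, 7, 2) = 7
A-H-E-I-G-C-B-D: max(1, 7, 3, 4, 6, 7, 2) = 7
A-H-E-I-C-G-D: max(1, 7, 3, 1, 6, 7) = 7
A-H-E-I-G-D: max(1, 7, 3, 4, 7) = 7
Best route has worst link 7.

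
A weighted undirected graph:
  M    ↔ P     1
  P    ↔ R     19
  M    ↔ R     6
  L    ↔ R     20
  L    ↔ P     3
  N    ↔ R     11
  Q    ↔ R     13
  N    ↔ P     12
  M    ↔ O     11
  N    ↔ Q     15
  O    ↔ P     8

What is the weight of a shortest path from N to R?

A few of the N→R routes:
N-P-R: 12 + 19 = 31
N-R: 11
N-P-M-R: 12 + 1 + 6 = 19
N-Q-R: 15 + 13 = 28
Best route has total 11.

11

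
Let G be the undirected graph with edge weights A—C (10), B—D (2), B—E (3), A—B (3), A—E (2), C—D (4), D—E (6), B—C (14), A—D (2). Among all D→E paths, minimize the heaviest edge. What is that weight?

2

A few of the D→E routes:
D → B → E: max(2, 3) = 3
D → A → B → E: max(2, 3, 3) = 3
D → B → A → E: max(2, 3, 2) = 3
D → A → E: max(2, 2) = 2
Smallest bottleneck: 2.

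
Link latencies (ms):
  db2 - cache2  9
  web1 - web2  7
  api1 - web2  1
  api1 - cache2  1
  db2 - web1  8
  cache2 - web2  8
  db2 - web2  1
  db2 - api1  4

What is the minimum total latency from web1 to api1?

8

A few of the web1→api1 routes:
web1→db2→api1: 8 + 4 = 12
web1→web2→api1: 7 + 1 = 8
web1→db2→web2→api1: 8 + 1 + 1 = 10
web1→web2→db2→api1: 7 + 1 + 4 = 12
Best route has total 8 ms.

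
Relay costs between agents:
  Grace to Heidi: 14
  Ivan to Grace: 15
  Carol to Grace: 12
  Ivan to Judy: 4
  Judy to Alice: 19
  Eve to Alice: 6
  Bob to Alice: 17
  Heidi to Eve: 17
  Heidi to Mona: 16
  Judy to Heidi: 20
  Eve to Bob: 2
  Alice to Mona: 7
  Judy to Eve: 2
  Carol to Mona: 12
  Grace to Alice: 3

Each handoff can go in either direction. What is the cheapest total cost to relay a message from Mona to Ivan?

19

Some routes from Mona to Ivan:
Mona-Carol-Grace-Alice-Eve-Judy-Ivan: 12 + 12 + 3 + 6 + 2 + 4 = 39
Mona-Alice-Eve-Judy-Ivan: 7 + 6 + 2 + 4 = 19
Mona-Alice-Bob-Eve-Judy-Ivan: 7 + 17 + 2 + 2 + 4 = 32
Mona-Alice-Grace-Ivan: 7 + 3 + 15 = 25
Mona-Alice-Judy-Ivan: 7 + 19 + 4 = 30
Mona-Carol-Grace-Ivan: 12 + 12 + 15 = 39
Shortest: 19.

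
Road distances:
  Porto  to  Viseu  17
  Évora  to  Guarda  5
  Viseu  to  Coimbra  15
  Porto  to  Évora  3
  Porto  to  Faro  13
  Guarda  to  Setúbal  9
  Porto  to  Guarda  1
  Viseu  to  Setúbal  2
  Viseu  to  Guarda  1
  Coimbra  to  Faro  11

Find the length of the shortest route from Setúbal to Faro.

Comparing a few candidate routes:
Setúbal→Viseu→Guarda→Évora→Porto→Faro: 2 + 1 + 5 + 3 + 13 = 24
Setúbal→Guarda→Porto→Faro: 9 + 1 + 13 = 23
Setúbal→Viseu→Guarda→Porto→Faro: 2 + 1 + 1 + 13 = 17
Best route has total 17.

17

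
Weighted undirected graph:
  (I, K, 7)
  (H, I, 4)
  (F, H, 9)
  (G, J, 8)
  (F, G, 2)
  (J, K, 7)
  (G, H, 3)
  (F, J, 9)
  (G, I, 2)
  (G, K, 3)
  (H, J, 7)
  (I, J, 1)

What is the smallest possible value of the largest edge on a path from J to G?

Checking several routes:
J-K-G: max(7, 3) = 7
J-K-I-G: max(7, 7, 2) = 7
J-I-K-G: max(1, 7, 3) = 7
J-I-H-G: max(1, 4, 3) = 4
J-I-G: max(1, 2) = 2
J-K-I-H-G: max(7, 7, 4, 3) = 7
Smallest bottleneck: 2.

2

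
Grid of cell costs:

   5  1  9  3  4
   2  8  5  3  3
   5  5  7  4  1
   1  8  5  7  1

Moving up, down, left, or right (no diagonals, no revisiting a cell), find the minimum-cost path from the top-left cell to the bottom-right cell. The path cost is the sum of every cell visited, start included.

Path (0,0) (0,1) (0,2) (0,3) (1,3) (1,4) (2,4) (3,4): 5 + 1 + 9 + 3 + 3 + 3 + 1 + 1 = 26.

26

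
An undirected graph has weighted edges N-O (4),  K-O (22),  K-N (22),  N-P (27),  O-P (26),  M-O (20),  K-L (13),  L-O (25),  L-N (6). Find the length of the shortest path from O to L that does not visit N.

Candidate routes:
O → L: 25
O → K → L: 22 + 13 = 35
The minimum is 25.

25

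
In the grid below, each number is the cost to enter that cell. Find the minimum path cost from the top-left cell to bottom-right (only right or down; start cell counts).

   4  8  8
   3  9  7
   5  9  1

22

Cheapest: (0,0) (1,0) (2,0) (2,1) (2,2)
  4 + 3 + 5 + 9 + 1 = 22
(Top row then right column would cost 28.)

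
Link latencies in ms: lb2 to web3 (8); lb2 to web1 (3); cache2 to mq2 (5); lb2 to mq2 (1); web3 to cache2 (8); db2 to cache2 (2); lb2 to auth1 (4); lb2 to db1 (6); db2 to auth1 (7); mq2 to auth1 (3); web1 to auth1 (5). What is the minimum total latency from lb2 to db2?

8

Comparing a few candidate routes:
lb2 - web1 - auth1 - mq2 - cache2 - db2: 3 + 5 + 3 + 5 + 2 = 18
lb2 - mq2 - auth1 - db2: 1 + 3 + 7 = 11
lb2 - auth1 - db2: 4 + 7 = 11
lb2 - web1 - auth1 - db2: 3 + 5 + 7 = 15
lb2 - mq2 - cache2 - db2: 1 + 5 + 2 = 8
lb2 - auth1 - mq2 - cache2 - db2: 4 + 3 + 5 + 2 = 14
Shortest: 8 ms.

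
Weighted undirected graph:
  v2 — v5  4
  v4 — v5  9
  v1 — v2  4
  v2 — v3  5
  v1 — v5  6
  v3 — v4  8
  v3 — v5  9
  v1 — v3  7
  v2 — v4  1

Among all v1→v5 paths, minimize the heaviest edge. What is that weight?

Checking several routes:
v1 → v5: max(6) = 6
v1 → v3 → v2 → v5: max(7, 5, 4) = 7
v1 → v2 → v5: max(4, 4) = 4
v1 → v3 → v4 → v2 → v5: max(7, 8, 1, 4) = 8
Best route has worst link 4.

4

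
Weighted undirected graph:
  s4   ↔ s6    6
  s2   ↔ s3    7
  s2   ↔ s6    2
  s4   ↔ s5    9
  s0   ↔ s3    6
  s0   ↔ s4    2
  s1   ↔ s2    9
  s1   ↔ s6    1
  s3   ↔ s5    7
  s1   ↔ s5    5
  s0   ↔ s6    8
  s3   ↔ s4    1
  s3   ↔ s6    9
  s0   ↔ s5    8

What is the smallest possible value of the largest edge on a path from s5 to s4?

A few of the s5→s4 routes:
s5-s1-s6-s4: max(5, 1, 6) = 6
s5-s1-s6-s2-s3-s0-s4: max(5, 1, 2, 7, 6, 2) = 7
s5-s3-s4: max(7, 1) = 7
s5-s1-s6-s2-s3-s4: max(5, 1, 2, 7, 1) = 7
Best route has worst link 6.

6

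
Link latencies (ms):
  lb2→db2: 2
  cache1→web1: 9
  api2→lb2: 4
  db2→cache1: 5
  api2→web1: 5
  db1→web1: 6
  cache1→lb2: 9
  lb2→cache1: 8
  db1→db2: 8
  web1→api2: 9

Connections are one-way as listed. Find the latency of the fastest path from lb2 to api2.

Paths from lb2 to api2:
lb2→cache1→web1→api2: 8 + 9 + 9 = 26
lb2→db2→cache1→web1→api2: 2 + 5 + 9 + 9 = 25
The minimum is 25 ms.

25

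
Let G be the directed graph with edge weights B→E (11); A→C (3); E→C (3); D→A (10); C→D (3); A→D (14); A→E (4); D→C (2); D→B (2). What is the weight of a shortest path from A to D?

Paths from A to D:
A -> D: 14
A -> C -> D: 3 + 3 = 6
A -> E -> C -> D: 4 + 3 + 3 = 10
Shortest: 6.

6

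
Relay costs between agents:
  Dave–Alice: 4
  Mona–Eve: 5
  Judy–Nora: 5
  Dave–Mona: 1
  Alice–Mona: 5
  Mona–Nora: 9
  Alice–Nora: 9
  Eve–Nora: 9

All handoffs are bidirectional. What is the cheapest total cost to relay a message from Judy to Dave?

15

Some routes from Judy to Dave:
Judy -> Nora -> Mona -> Dave: 5 + 9 + 1 = 15
Judy -> Nora -> Mona -> Alice -> Dave: 5 + 9 + 5 + 4 = 23
Judy -> Nora -> Alice -> Dave: 5 + 9 + 4 = 18
Judy -> Nora -> Alice -> Mona -> Dave: 5 + 9 + 5 + 1 = 20
Judy -> Nora -> Eve -> Mona -> Dave: 5 + 9 + 5 + 1 = 20
The minimum is 15.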